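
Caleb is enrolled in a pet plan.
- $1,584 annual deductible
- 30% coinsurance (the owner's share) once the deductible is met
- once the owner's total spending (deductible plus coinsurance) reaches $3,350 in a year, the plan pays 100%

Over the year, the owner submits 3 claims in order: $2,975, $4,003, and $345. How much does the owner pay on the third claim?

$103.50

Claim 1 — $2,975: $1,584 finishes the deductible; $1,391 goes to coinsurance; coinsurance $1,391 × 30% = $417.30. Cost to owner: $2,001.30. OOP to date $2,001.30.
Claim 2 — $4,003: deductible already satisfied, so owner's share is 30% × $4,003 = $1,200.90. Owner pays $1,200.90; OOP now $3,202.20.
Claim 3 — $345: 30% coinsurance on $345 = $103.50. Owner pays $103.50; OOP now $3,305.70.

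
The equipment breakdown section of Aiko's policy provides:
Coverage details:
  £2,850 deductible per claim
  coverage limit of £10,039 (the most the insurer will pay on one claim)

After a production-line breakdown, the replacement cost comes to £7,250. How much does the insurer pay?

£4,400

After the deductible, £7,250 − £2,850 = £4,400 remains.
£4,400 is within the £10,039 limit, so the insurer pays £4,400.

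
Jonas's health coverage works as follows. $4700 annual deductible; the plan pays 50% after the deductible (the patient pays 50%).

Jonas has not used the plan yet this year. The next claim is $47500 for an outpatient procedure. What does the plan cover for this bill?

Deductible not yet touched, so the first $4700 of the bill goes to the deductible.
After the $4700 deductible portion, $47500 − $4700 = $42800 is subject to coinsurance.
Patient's 50% share of $42800 is $21400.
Patient responsibility: $4700 + $21400 = $26100.
The insurer covers the remainder: $47500 − $26100 = $21400.

$21400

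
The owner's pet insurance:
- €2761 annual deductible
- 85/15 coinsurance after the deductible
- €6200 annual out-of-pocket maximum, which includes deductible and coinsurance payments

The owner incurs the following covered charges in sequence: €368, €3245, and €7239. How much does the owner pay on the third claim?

Bill 1, €368: entire amount goes to the deductible. Owner owes €368 (running OOP €368).
Bill 2, €3245: deductible takes €2393, €852 remains; owner's 15% is €127.80. Cost to owner: €2520.80. OOP to date €2888.80.
Bill 3, €7239: 15% coinsurance on €7239 = €1085.85. Owner pays €1085.85; OOP now €3974.65.

€1085.85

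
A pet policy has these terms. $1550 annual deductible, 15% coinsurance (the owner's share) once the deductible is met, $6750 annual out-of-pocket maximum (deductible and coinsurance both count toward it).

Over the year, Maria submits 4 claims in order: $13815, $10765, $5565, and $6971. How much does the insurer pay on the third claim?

#1 ($13815): $1550 finishes the deductible; $12265 goes to coinsurance; 15% of $12265 = $1839.75. Owner owes $3389.75 (running OOP $3389.75). Plan pays $13815 − $3389.75 = $10425.25.
#2 ($10765): 15% coinsurance on $10765 = $1614.75. Cost to owner: $1614.75. OOP to date $5004.50. Insurer: $10765 − $1614.75 = $9150.25.
#3 ($5565): deductible already satisfied, so owner's share is 15% × $5565 = $834.75. Cost to owner: $834.75. OOP to date $5839.25. Plan pays $5565 − $834.75 = $4730.25.

$4730.25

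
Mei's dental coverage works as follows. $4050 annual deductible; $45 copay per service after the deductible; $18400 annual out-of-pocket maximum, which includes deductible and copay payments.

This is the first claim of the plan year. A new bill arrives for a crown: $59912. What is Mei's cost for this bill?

Deductible not yet touched, so the first $4050 of the bill goes to the deductible.
That leaves $59912 − $4050 = $55862 for the copay.
Copay on this service: $45.
So the patient owes $4050 + $45 = $4095 before any cap.
Year-to-date out-of-pocket becomes $0 + $4095 = $4095, still under the $18400 maximum, so no cap applies.

$4095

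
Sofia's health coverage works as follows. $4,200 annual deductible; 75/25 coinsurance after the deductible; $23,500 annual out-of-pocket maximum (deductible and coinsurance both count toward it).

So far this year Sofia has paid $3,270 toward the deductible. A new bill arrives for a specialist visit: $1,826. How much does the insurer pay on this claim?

$672

$3,270 of the $4,200 deductible is already met, leaving $930.
The remaining $896 (= $1,826 − $930) moves to coinsurance.
Coinsurance: $896 × 25% = $224.
Patient responsibility before any cap: $930 + $224 = $1,154.
Cumulative spending $3,270 + $1,154 = $4,424 stays under the $23,500 maximum.
The plan picks up $1,826 − $1,154 = $672.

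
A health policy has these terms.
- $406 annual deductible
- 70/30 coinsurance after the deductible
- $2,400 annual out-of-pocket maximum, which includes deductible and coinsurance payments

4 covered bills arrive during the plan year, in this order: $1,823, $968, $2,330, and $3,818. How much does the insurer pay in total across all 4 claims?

#1 ($1,823): deductible takes $406, $1,417 remains; 30% of $1,417 = $425.10. Patient owes $831.10 (running OOP $831.10). Insurer: $1,823 − $831.10 = $991.90.
#2 ($968): deductible already satisfied, so patient's share is 30% × $968 = $290.40. Cost to patient: $290.40. OOP to date $1,121.50. Plan pays $968 − $290.40 = $677.60.
#3 ($2,330): deductible already satisfied, so patient's share is 30% × $2,330 = $699. Cost to patient: $699. OOP to date $1,820.50. Insurer: $2,330 − $699 = $1,631.
#4 ($3,818): deductible already satisfied, so patient's share is 30% × $3,818 = $1,145.40. OOP would hit $2,965.90 > $2,400, so the cap limits the patient to $2,400 − $1,820.50 = $579.50. Plan pays $3,818 − $579.50 = $3,238.50.
Insurer total = bills − patient's total = $8,939 − $2,400 = $6,539.

$6,539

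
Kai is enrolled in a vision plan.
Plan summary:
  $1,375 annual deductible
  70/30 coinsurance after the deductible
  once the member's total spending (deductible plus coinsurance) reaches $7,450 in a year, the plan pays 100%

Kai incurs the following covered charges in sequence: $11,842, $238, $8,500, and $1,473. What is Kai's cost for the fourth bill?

Bill 1, $11,842: $1,375 to deductible, leaving $10,467; 30% of $10,467 = $3,140.10. Member pays $4,515.10; OOP now $4,515.10.
Bill 2, $238: 30% coinsurance on $238 = $71.40. Member owes $71.40 (running OOP $4,586.50).
Bill 3, $8,500: deductible met; 30% of $8,500 = $2,550. Member pays $2,550; OOP now $7,136.50.
Bill 4, $1,473: 30% coinsurance on $1,473 = $441.90. OOP would hit $7,578.40 > $7,450, so the cap limits the member to $7,450 − $7,136.50 = $313.50.

$313.50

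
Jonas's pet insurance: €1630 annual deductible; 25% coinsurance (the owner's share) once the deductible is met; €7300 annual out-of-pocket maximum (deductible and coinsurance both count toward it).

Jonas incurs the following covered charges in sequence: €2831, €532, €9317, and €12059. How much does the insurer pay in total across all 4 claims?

€17439

Claim 1 (€2831): €1630 finishes the deductible; €1201 goes to coinsurance; owner's 25% is €300.25. Owner owes €1930.25 (running OOP €1930.25). Insurer: €2831 − €1930.25 = €900.75.
Claim 2 (€532): deductible already satisfied, so owner's share is 25% × €532 = €133. Owner pays €133; OOP now €2063.25. Plan pays €532 − €133 = €399.
Claim 3 (€9317): deductible met; 25% of €9317 = €2329.25. Owner owes €2329.25 (running OOP €4392.50). Plan pays €9317 − €2329.25 = €6987.75.
Claim 4 (€12059): deductible already satisfied, so owner's share is 25% × €12059 = €3014.75. OOP would hit €7407.25 > €7300, so the cap limits the owner to €7300 − €4392.50 = €2907.50. Plan pays €12059 − €2907.50 = €9151.50.
Insurer total: €900.75 + €399 + €6987.75 + €9151.50 = €17439.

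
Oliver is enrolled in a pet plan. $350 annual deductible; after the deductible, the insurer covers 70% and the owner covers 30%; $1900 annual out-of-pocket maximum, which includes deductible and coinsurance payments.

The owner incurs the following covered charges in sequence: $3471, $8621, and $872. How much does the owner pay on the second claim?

#1 ($3471): $350 finishes the deductible; $3121 goes to coinsurance; 30% of $3121 = $936.30. Cost to owner: $1286.30. OOP to date $1286.30.
#2 ($8621): deductible already satisfied, so owner's share is 30% × $8621 = $2586.30. Adding that to $1286.30 gives $3872.60, past the $1900 cap; owner pays only $1900 − $1286.30 = $613.70.

$613.70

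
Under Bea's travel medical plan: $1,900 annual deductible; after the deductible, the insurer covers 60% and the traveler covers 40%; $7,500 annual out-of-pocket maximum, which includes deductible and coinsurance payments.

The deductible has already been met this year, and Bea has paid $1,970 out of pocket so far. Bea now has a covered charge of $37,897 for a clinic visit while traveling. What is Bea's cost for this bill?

$5,530

With the deductible met, the entire $37,897 is subject to coinsurance.
40% of $37,897 = $15,158.80 falls to the traveler.
Year-to-date out-of-pocket would reach $1,970 + $15,158.80 = $17,128.80, above the $7,500 maximum, so the traveler pays only $7,500 − $1,970 = $5,530.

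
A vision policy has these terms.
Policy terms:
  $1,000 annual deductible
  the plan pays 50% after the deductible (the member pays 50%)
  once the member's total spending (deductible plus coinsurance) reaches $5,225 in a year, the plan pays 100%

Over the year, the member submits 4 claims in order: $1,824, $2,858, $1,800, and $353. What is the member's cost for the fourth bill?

Claim 1 — $1,824: $1,000 finishes the deductible; $824 goes to coinsurance; 50% of $824 = $412. Member owes $1,412 (running OOP $1,412).
Claim 2 — $2,858: 50% coinsurance on $2,858 = $1,429. Member owes $1,429 (running OOP $2,841).
Claim 3 — $1,800: deductible already satisfied, so member's share is 50% × $1,800 = $900. Cost to member: $900. OOP to date $3,741.
Claim 4 — $353: deductible already satisfied, so member's share is 50% × $353 = $176.50. Cost to member: $176.50. OOP to date $3,917.50.

$176.50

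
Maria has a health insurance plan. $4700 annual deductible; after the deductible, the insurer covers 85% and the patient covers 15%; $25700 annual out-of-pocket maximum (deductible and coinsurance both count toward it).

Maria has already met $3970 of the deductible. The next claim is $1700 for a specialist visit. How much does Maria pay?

Remaining deductible: $4700 − $3970 = $730.
The remaining $970 (= $1700 − $730) moves to coinsurance.
Coinsurance: $970 × 15% = $145.50.
Patient responsibility before any cap: $730 + $145.50 = $875.50.
Total out-of-pocket so far would be $3970 + $875.50 = $4845.50, below the $25700 cap — no reduction.

$875.50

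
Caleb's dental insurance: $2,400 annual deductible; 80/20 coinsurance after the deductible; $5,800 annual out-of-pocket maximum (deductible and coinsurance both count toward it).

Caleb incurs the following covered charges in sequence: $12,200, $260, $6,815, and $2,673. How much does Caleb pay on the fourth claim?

Bill 1, $12,200: $2,400 finishes the deductible; $9,800 goes to coinsurance; 20% of $9,800 = $1,960. Cost to patient: $4,360. OOP to date $4,360.
Bill 2, $260: deductible met; 20% of $260 = $52. Patient owes $52 (running OOP $4,412).
Bill 3, $6,815: deductible met; 20% of $6,815 = $1,363. Patient pays $1,363; OOP now $5,775.
Bill 4, $2,673: deductible met; 20% of $2,673 = $534.60. Adding that to $5,775 gives $6,309.60, past the $5,800 cap; patient pays only $5,800 − $5,775 = $25.

$25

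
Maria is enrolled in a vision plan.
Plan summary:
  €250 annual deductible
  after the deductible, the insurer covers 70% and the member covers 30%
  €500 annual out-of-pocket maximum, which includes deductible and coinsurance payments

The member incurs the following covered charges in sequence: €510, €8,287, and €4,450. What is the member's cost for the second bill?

#1 (€510): deductible takes €250, €260 remains; member's 30% is €78. Member pays €328; OOP now €328.
#2 (€8,287): 30% coinsurance on €8,287 = €2,486.10. That would push OOP to €2,814.10, over the €500 cap, so member pays €500 − €328 = €172.

€172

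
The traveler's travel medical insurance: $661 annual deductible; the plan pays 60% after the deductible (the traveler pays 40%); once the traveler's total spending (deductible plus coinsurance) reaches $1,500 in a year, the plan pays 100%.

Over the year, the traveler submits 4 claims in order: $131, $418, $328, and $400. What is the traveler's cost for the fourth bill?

Claim 1 ($131): entire amount goes to the deductible. Traveler pays $131; OOP now $131.
Claim 2 ($418): all of it applies to the deductible. Traveler owes $418 (running OOP $549).
Claim 3 ($328): $112 to deductible, leaving $216; coinsurance $216 × 40% = $86.40. Traveler owes $198.40 (running OOP $747.40).
Claim 4 ($400): deductible met; 40% of $400 = $160. Traveler pays $160; OOP now $907.40.

$160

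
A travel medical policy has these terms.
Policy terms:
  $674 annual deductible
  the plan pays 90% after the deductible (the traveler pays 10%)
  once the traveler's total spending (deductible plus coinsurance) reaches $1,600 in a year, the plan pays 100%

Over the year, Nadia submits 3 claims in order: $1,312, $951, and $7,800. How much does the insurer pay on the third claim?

$7,032.90

Claim 1 ($1,312): $674 finishes the deductible; $638 goes to coinsurance; 10% of $638 = $63.80. Traveler owes $737.80 (running OOP $737.80). Plan pays $1,312 − $737.80 = $574.20.
Claim 2 ($951): deductible already satisfied, so traveler's share is 10% × $951 = $95.10. Cost to traveler: $95.10. OOP to date $832.90. Insurer: $951 − $95.10 = $855.90.
Claim 3 ($7,800): deductible already satisfied, so traveler's share is 10% × $7,800 = $780. That would push OOP to $1,612.90, over the $1,600 cap, so traveler pays $1,600 − $832.90 = $767.10. Plan pays $7,800 − $767.10 = $7,032.90.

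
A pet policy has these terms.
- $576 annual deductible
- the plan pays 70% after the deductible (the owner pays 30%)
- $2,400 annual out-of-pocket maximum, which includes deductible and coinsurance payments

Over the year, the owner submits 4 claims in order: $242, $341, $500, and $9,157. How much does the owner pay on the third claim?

$150

#1 ($242): entire amount goes to the deductible. Cost to owner: $242. OOP to date $242.
#2 ($341): $334 to deductible, leaving $7; coinsurance $7 × 30% = $2.10. Cost to owner: $336.10. OOP to date $578.10.
#3 ($500): 30% coinsurance on $500 = $150. Owner owes $150 (running OOP $728.10).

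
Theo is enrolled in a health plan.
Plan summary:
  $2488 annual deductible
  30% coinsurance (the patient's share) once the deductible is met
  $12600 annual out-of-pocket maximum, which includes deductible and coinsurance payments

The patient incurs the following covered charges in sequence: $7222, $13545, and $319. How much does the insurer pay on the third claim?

Claim 1 ($7222): $2488 finishes the deductible; $4734 goes to coinsurance; 30% of $4734 = $1420.20. Cost to patient: $3908.20. OOP to date $3908.20. Insurer: $7222 − $3908.20 = $3313.80.
Claim 2 ($13545): 30% coinsurance on $13545 = $4063.50. Patient owes $4063.50 (running OOP $7971.70). Plan pays $13545 − $4063.50 = $9481.50.
Claim 3 ($319): deductible already satisfied, so patient's share is 30% × $319 = $95.70. Patient pays $95.70; OOP now $8067.40. Insurer: $319 − $95.70 = $223.30.

$223.30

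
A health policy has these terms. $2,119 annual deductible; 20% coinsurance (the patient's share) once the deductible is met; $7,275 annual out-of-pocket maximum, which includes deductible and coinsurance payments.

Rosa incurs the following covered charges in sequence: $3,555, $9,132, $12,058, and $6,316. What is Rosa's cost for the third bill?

Bill 1, $3,555: $2,119 to deductible, leaving $1,436; patient's 20% is $287.20. Patient owes $2,406.20 (running OOP $2,406.20).
Bill 2, $9,132: deductible met; 20% of $9,132 = $1,826.40. Patient pays $1,826.40; OOP now $4,232.60.
Bill 3, $12,058: 20% coinsurance on $12,058 = $2,411.60. Cost to patient: $2,411.60. OOP to date $6,644.20.

$2,411.60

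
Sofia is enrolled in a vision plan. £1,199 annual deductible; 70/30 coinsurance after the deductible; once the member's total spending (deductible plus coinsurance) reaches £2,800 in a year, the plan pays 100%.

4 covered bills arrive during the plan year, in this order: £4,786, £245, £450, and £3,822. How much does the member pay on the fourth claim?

£316.40

Bill 1, £4,786: £1,199 finishes the deductible; £3,587 goes to coinsurance; coinsurance £3,587 × 30% = £1,076.10. Member pays £2,275.10; OOP now £2,275.10.
Bill 2, £245: deductible already satisfied, so member's share is 30% × £245 = £73.50. Member owes £73.50 (running OOP £2,348.60).
Bill 3, £450: deductible already satisfied, so member's share is 30% × £450 = £135. Member pays £135; OOP now £2,483.60.
Bill 4, £3,822: 30% coinsurance on £3,822 = £1,146.60. Adding that to £2,483.60 gives £3,630.20, past the £2,800 cap; member pays only £2,800 − £2,483.60 = £316.40.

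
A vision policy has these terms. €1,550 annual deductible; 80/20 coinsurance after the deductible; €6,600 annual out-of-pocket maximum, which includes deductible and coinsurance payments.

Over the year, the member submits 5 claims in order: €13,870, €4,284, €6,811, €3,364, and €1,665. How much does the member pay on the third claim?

€1,362.20

#1 (€13,870): €1,550 finishes the deductible; €12,320 goes to coinsurance; coinsurance €12,320 × 20% = €2,464. Cost to member: €4,014. OOP to date €4,014.
#2 (€4,284): deductible met; 20% of €4,284 = €856.80. Member pays €856.80; OOP now €4,870.80.
#3 (€6,811): deductible already satisfied, so member's share is 20% × €6,811 = €1,362.20. Member pays €1,362.20; OOP now €6,233.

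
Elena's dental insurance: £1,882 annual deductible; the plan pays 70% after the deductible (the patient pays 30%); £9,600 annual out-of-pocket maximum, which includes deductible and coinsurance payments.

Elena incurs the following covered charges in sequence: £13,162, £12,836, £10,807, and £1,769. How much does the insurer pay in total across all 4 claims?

£28,974

Claim 1 — £13,162: deductible takes £1,882, £11,280 remains; patient's 30% is £3,384. Patient owes £5,266 (running OOP £5,266). Plan pays £13,162 − £5,266 = £7,896.
Claim 2 — £12,836: 30% coinsurance on £12,836 = £3,850.80. Cost to patient: £3,850.80. OOP to date £9,116.80. Plan pays £12,836 − £3,850.80 = £8,985.20.
Claim 3 — £10,807: deductible already satisfied, so patient's share is 30% × £10,807 = £3,242.10. Adding that to £9,116.80 gives £12,358.90, past the £9,600 cap; patient pays only £9,600 − £9,116.80 = £483.20. Insurer: £10,807 − £483.20 = £10,323.80.
Claim 4 — £1,769: deductible already satisfied, so patient's share is 30% × £1,769 = £530.70. Adding that to £9,600 gives £10,130.70, past the £9,600 cap; patient pays only £9,600 − £9,600 = £0. Plan pays £1,769 − £0 = £1,769.
Insurer total = bills − patient's total = £38,574 − £9,600 = £28,974.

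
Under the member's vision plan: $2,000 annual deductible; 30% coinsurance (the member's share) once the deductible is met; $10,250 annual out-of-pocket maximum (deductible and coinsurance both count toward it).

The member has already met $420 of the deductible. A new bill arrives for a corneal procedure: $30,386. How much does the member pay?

Remaining deductible: $2,000 − $420 = $1,580.
That leaves $30,386 − $1,580 = $28,806 for coinsurance.
Coinsurance: $28,806 × 30% = $8,641.80.
Member responsibility before any cap: $1,580 + $8,641.80 = $10,221.80.
Year-to-date out-of-pocket would reach $420 + $10,221.80 = $10,641.80, above the $10,250 maximum, so the member pays only $10,250 − $420 = $9,830.

$9,830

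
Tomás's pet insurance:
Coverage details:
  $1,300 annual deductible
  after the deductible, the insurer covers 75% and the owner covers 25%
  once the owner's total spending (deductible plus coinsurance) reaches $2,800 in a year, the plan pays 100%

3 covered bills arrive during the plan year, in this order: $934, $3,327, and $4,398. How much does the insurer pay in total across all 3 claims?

#1 ($934): all of it applies to the deductible. Cost to owner: $934. OOP to date $934. Insurer: $934 − $934 = $0.
#2 ($3,327): $366 finishes the deductible; $2,961 goes to coinsurance; coinsurance $2,961 × 25% = $740.25. Owner pays $1,106.25; OOP now $2,040.25. Insurer: $3,327 − $1,106.25 = $2,220.75.
#3 ($4,398): 25% coinsurance on $4,398 = $1,099.50. Adding that to $2,040.25 gives $3,139.75, past the $2,800 cap; owner pays only $2,800 − $2,040.25 = $759.75. Insurer: $4,398 − $759.75 = $3,638.25.
Insurer total: $0 + $2,220.75 + $3,638.25 = $5,859.

$5,859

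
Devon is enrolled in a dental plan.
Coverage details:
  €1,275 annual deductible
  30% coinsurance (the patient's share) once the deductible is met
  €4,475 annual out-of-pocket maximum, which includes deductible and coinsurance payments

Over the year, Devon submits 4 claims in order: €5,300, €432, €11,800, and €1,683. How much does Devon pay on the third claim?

#1 (€5,300): €1,275 to deductible, leaving €4,025; patient's 30% is €1,207.50. Patient pays €2,482.50; OOP now €2,482.50.
#2 (€432): 30% coinsurance on €432 = €129.60. Patient pays €129.60; OOP now €2,612.10.
#3 (€11,800): 30% coinsurance on €11,800 = €3,540. That would push OOP to €6,152.10, over the €4,475 cap, so patient pays €4,475 − €2,612.10 = €1,862.90.

€1,862.90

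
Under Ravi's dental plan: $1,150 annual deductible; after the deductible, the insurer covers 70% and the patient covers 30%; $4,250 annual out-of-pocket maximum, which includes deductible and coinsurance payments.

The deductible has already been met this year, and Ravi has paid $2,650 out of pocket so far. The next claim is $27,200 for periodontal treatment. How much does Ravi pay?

With the deductible met, the entire $27,200 is subject to coinsurance.
30% of $27,200 = $8,160 falls to the patient.
That would bring total out-of-pocket to $10,810, past the $4,250 cap. The patient is capped at $4,250 − $2,650 = $1,600 on this claim.

$1,600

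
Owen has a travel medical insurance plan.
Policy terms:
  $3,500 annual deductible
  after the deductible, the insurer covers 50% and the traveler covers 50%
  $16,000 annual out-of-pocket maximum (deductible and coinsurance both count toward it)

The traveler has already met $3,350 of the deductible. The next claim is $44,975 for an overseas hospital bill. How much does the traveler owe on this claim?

$12,650

Deductible still to meet: $3,500 − $3,350 = $150.
The remaining $44,825 (= $44,975 − $150) moves to coinsurance.
50% of $44,825 = $22,412.50 falls to the traveler.
So the traveler owes $150 + $22,412.50 = $22,562.50 before any cap.
That would bring total out-of-pocket to $25,912.50, past the $16,000 cap. The traveler is capped at $16,000 − $3,350 = $12,650 on this claim.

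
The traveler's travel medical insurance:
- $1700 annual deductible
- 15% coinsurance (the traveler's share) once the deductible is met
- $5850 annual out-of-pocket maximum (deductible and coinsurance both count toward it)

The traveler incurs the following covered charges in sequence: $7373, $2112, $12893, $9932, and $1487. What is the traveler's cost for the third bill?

$1933.95

Claim 1 ($7373): $1700 finishes the deductible; $5673 goes to coinsurance; coinsurance $5673 × 15% = $850.95. Cost to traveler: $2550.95. OOP to date $2550.95.
Claim 2 ($2112): 15% coinsurance on $2112 = $316.80. Traveler pays $316.80; OOP now $2867.75.
Claim 3 ($12893): deductible met; 15% of $12893 = $1933.95. Traveler owes $1933.95 (running OOP $4801.70).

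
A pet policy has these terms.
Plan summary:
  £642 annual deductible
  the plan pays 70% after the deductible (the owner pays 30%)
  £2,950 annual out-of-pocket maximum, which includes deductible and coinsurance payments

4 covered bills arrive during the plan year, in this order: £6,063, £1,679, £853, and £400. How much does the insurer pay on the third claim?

#1 (£6,063): £642 to deductible, leaving £5,421; coinsurance £5,421 × 30% = £1,626.30. Owner owes £2,268.30 (running OOP £2,268.30). Plan pays £6,063 − £2,268.30 = £3,794.70.
#2 (£1,679): 30% coinsurance on £1,679 = £503.70. Cost to owner: £503.70. OOP to date £2,772. Insurer: £1,679 − £503.70 = £1,175.30.
#3 (£853): 30% coinsurance on £853 = £255.90. OOP would hit £3,027.90 > £2,950, so the cap limits the owner to £2,950 − £2,772 = £178. Plan pays £853 − £178 = £675.

£675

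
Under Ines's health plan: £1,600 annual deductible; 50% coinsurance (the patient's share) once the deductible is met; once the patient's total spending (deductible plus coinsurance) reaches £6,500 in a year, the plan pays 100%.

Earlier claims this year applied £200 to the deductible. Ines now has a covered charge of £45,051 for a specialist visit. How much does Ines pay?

£6,300

Remaining deductible: £1,600 − £200 = £1,400.
The remaining £43,651 (= £45,051 − £1,400) moves to coinsurance.
50% of £43,651 = £21,825.50 falls to the patient.
So the patient owes £1,400 + £21,825.50 = £23,225.50 before any cap.
That would bring total out-of-pocket to £23,425.50, past the £6,500 cap. The patient is capped at £6,500 − £200 = £6,300 on this claim.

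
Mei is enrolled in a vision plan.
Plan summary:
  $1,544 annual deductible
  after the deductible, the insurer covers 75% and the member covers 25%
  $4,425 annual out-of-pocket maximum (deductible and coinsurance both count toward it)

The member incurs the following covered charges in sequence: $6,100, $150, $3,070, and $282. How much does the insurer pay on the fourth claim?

Claim 1 ($6,100): $1,544 finishes the deductible; $4,556 goes to coinsurance; member's 25% is $1,139. Member pays $2,683; OOP now $2,683. Plan pays $6,100 − $2,683 = $3,417.
Claim 2 ($150): 25% coinsurance on $150 = $37.50. Member owes $37.50 (running OOP $2,720.50). Insurer: $150 − $37.50 = $112.50.
Claim 3 ($3,070): 25% coinsurance on $3,070 = $767.50. Cost to member: $767.50. OOP to date $3,488. Insurer: $3,070 − $767.50 = $2,302.50.
Claim 4 ($282): deductible met; 25% of $282 = $70.50. Member owes $70.50 (running OOP $3,558.50). Plan pays $282 − $70.50 = $211.50.

$211.50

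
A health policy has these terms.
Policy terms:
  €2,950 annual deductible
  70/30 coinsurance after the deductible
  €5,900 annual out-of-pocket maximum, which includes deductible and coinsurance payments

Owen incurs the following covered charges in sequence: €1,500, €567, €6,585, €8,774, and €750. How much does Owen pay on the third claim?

#1 (€1,500): fully absorbed by the deductible. Patient owes €1,500 (running OOP €1,500).
#2 (€567): fully absorbed by the deductible. Cost to patient: €567. OOP to date €2,067.
#3 (€6,585): deductible takes €883, €5,702 remains; 30% of €5,702 = €1,710.60. Patient pays €2,593.60; OOP now €4,660.60.

€2,593.60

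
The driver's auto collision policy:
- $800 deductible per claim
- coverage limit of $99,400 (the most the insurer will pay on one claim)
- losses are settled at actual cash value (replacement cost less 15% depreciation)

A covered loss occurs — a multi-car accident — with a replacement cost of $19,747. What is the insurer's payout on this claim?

$15,984.95

At 15% depreciation, ACV = $19,747 − $2,962.05 = $16,784.95.
After the deductible, $16,784.95 − $800 = $15,984.95 remains.
$15,984.95 is within the $99,400 limit, so the insurer pays $15,984.95.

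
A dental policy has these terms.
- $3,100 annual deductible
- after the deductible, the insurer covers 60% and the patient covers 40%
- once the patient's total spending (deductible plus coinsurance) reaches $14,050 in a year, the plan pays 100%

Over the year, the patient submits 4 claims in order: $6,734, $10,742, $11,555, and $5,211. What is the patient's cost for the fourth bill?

Claim 1 ($6,734): deductible takes $3,100, $3,634 remains; 40% of $3,634 = $1,453.60. Cost to patient: $4,553.60. OOP to date $4,553.60.
Claim 2 ($10,742): 40% coinsurance on $10,742 = $4,296.80. Patient pays $4,296.80; OOP now $8,850.40.
Claim 3 ($11,555): deductible met; 40% of $11,555 = $4,622. Patient owes $4,622 (running OOP $13,472.40).
Claim 4 ($5,211): deductible already satisfied, so patient's share is 40% × $5,211 = $2,084.40. That would push OOP to $15,556.80, over the $14,050 cap, so patient pays $14,050 − $13,472.40 = $577.60.

$577.60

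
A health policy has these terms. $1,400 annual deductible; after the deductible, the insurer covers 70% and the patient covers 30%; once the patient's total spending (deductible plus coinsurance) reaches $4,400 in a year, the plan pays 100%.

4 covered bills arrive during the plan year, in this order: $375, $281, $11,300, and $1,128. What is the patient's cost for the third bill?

Claim 1 ($375): entire amount goes to the deductible. Cost to patient: $375. OOP to date $375.
Claim 2 ($281): all of it applies to the deductible. Cost to patient: $281. OOP to date $656.
Claim 3 ($11,300): deductible takes $744, $10,556 remains; coinsurance $10,556 × 30% = $3,166.80. Together that's $744 + $3,166.80 = $3,910.80. Adding that to $656 gives $4,566.80, past the $4,400 cap; patient pays only $4,400 − $656 = $3,744.

$3,744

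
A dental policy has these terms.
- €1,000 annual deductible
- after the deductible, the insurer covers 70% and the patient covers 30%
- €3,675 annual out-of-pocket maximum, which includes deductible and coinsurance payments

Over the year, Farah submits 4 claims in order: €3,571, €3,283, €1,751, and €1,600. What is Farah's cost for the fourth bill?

#1 (€3,571): deductible takes €1,000, €2,571 remains; 30% of €2,571 = €771.30. Cost to patient: €1,771.30. OOP to date €1,771.30.
#2 (€3,283): deductible met; 30% of €3,283 = €984.90. Cost to patient: €984.90. OOP to date €2,756.20.
#3 (€1,751): deductible met; 30% of €1,751 = €525.30. Patient owes €525.30 (running OOP €3,281.50).
#4 (€1,600): 30% coinsurance on €1,600 = €480. Adding that to €3,281.50 gives €3,761.50, past the €3,675 cap; patient pays only €3,675 − €3,281.50 = €393.50.

€393.50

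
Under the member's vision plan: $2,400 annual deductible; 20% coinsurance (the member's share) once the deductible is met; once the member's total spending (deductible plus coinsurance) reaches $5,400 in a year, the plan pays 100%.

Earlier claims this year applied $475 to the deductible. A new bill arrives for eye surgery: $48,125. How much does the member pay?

$4,925

$475 of the $2,400 deductible is already met, leaving $1,925.
After the $1,925 deductible portion, $48,125 − $1,925 = $46,200 is subject to coinsurance.
20% of $46,200 = $9,240 falls to the member.
That puts the member's cost at $1,925 + $9,240 = $11,165 before any cap.
That would bring total out-of-pocket to $11,640, past the $5,400 cap. The member is capped at $5,400 − $475 = $4,925 on this claim.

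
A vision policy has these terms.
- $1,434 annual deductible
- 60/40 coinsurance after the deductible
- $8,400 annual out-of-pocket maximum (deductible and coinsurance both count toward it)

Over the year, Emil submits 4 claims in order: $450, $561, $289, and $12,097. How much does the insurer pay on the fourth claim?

$7,177.80

Claim 1 ($450): fully absorbed by the deductible. Member pays $450; OOP now $450. Plan pays $450 − $450 = $0.
Claim 2 ($561): all of it applies to the deductible. Cost to member: $561. OOP to date $1,011. Plan pays $561 − $561 = $0.
Claim 3 ($289): all of it applies to the deductible. Member pays $289; OOP now $1,300. Insurer: $289 − $289 = $0.
Claim 4 ($12,097): deductible takes $134, $11,963 remains; 40% of $11,963 = $4,785.20. Member owes $4,919.20 (running OOP $6,219.20). Plan pays $12,097 − $4,919.20 = $7,177.80.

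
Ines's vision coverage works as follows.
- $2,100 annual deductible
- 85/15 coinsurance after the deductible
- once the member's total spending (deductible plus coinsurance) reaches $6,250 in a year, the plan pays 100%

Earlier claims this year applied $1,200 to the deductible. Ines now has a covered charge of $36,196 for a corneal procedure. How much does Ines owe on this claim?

$1,200 of the $2,100 deductible is already met, leaving $900.
After the $900 deductible portion, $36,196 − $900 = $35,296 is subject to coinsurance.
15% of $35,296 = $5,294.40 falls to the member.
Member responsibility before any cap: $900 + $5,294.40 = $6,194.40.
That would bring total out-of-pocket to $7,394.40, past the $6,250 cap. The member is capped at $6,250 − $1,200 = $5,050 on this claim.

$5,050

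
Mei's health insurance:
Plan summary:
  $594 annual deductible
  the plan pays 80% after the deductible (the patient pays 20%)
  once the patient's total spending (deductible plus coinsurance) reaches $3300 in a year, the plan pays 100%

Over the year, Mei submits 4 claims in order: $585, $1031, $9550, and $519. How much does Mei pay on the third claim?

Claim 1 ($585): fully absorbed by the deductible. Patient owes $585 (running OOP $585).
Claim 2 ($1031): $9 to deductible, leaving $1022; 20% of $1022 = $204.40. Cost to patient: $213.40. OOP to date $798.40.
Claim 3 ($9550): deductible met; 20% of $9550 = $1910. Patient owes $1910 (running OOP $2708.40).

$1910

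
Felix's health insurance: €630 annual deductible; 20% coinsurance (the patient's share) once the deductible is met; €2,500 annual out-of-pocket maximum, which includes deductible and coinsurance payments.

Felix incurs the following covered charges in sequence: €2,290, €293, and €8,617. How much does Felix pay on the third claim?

Bill 1, €2,290: deductible takes €630, €1,660 remains; coinsurance €1,660 × 20% = €332. Cost to patient: €962. OOP to date €962.
Bill 2, €293: deductible already satisfied, so patient's share is 20% × €293 = €58.60. Patient pays €58.60; OOP now €1,020.60.
Bill 3, €8,617: 20% coinsurance on €8,617 = €1,723.40. OOP would hit €2,744 > €2,500, so the cap limits the patient to €2,500 − €1,020.60 = €1,479.40.

€1,479.40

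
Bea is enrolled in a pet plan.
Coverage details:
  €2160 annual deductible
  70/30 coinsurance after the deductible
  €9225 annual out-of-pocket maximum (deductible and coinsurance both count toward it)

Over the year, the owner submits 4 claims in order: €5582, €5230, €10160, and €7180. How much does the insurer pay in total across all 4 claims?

€18927

Claim 1 (€5582): €2160 to deductible, leaving €3422; owner's 30% is €1026.60. Owner pays €3186.60; OOP now €3186.60. Plan pays €5582 − €3186.60 = €2395.40.
Claim 2 (€5230): deductible met; 30% of €5230 = €1569. Owner pays €1569; OOP now €4755.60. Insurer: €5230 − €1569 = €3661.
Claim 3 (€10160): deductible already satisfied, so owner's share is 30% × €10160 = €3048. Cost to owner: €3048. OOP to date €7803.60. Insurer: €10160 − €3048 = €7112.
Claim 4 (€7180): 30% coinsurance on €7180 = €2154. Adding that to €7803.60 gives €9957.60, past the €9225 cap; owner pays only €9225 − €7803.60 = €1421.40. Insurer: €7180 − €1421.40 = €5758.60.
Insurer total: €2395.40 + €3661 + €7112 + €5758.60 = €18927.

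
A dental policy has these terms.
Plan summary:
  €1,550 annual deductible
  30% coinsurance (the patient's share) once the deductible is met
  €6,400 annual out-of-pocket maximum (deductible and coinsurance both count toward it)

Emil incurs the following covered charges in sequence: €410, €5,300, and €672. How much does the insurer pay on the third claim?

Bill 1, €410: fully absorbed by the deductible. Patient pays €410; OOP now €410. Plan pays €410 − €410 = €0.
Bill 2, €5,300: €1,140 to deductible, leaving €4,160; 30% of €4,160 = €1,248. Patient owes €2,388 (running OOP €2,798). Insurer: €5,300 − €2,388 = €2,912.
Bill 3, €672: deductible already satisfied, so patient's share is 30% × €672 = €201.60. Patient pays €201.60; OOP now €2,999.60. Insurer: €672 − €201.60 = €470.40.

€470.40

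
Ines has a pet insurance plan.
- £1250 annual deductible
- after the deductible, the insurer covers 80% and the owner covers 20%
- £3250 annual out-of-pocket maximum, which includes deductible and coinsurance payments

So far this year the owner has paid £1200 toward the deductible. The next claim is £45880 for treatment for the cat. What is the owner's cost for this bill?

Deductible still to meet: £1250 − £1200 = £50.
That leaves £45880 − £50 = £45830 for coinsurance.
Owner's 20% share of £45830 is £9166.
Owner responsibility before any cap: £50 + £9166 = £9216.
That would bring total out-of-pocket to £10416, past the £3250 cap. The owner is capped at £3250 − £1200 = £2050 on this claim.

£2050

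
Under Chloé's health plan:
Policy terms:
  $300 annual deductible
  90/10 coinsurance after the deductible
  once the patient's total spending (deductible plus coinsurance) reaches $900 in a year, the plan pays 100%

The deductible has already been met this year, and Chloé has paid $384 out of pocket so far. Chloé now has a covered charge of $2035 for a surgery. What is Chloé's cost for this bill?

$203.50

The deductible is already satisfied, so the full bill goes to coinsurance.
10% of $2035 = $203.50 falls to the patient.
Cumulative spending $384 + $203.50 = $587.50 stays under the $900 maximum.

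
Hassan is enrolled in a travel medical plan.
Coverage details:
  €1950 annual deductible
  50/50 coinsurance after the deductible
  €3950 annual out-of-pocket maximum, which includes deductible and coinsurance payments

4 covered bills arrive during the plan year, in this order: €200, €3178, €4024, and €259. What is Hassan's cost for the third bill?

Bill 1, €200: all of it applies to the deductible. Cost to traveler: €200. OOP to date €200.
Bill 2, €3178: deductible takes €1750, €1428 remains; 50% of €1428 = €714. Traveler pays €2464; OOP now €2664.
Bill 3, €4024: 50% coinsurance on €4024 = €2012. That would push OOP to €4676, over the €3950 cap, so traveler pays €3950 − €2664 = €1286.

€1286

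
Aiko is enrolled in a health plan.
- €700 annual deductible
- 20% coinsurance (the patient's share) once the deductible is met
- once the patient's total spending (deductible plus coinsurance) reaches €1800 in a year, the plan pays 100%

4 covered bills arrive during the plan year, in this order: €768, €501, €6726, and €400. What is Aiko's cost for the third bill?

Claim 1 — €768: €700 to deductible, leaving €68; coinsurance €68 × 20% = €13.60. Patient pays €713.60; OOP now €713.60.
Claim 2 — €501: deductible already satisfied, so patient's share is 20% × €501 = €100.20. Patient owes €100.20 (running OOP €813.80).
Claim 3 — €6726: deductible already satisfied, so patient's share is 20% × €6726 = €1345.20. OOP would hit €2159 > €1800, so the cap limits the patient to €1800 − €813.80 = €986.20.

€986.20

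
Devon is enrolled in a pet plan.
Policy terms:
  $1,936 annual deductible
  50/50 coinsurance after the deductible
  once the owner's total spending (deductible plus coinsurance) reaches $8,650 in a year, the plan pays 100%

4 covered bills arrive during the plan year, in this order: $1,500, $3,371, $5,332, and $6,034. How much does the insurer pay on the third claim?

Claim 1 ($1,500): fully absorbed by the deductible. Cost to owner: $1,500. OOP to date $1,500. Plan pays $1,500 − $1,500 = $0.
Claim 2 ($3,371): $436 to deductible, leaving $2,935; 50% of $2,935 = $1,467.50. Cost to owner: $1,903.50. OOP to date $3,403.50. Plan pays $3,371 − $1,903.50 = $1,467.50.
Claim 3 ($5,332): deductible met; 50% of $5,332 = $2,666. Owner pays $2,666; OOP now $6,069.50. Plan pays $5,332 − $2,666 = $2,666.

$2,666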